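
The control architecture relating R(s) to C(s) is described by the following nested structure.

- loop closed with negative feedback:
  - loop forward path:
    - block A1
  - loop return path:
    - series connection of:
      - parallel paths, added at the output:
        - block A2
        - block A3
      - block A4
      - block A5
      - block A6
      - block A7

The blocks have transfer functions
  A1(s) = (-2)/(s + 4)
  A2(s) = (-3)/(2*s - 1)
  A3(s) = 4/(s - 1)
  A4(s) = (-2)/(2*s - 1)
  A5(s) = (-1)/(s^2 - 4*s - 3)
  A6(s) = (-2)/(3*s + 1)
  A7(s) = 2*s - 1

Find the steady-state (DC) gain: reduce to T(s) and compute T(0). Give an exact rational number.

Answer: -3/10

Working:
1. sum the parallel branches A2, A3, giving (5*s - 1)/(2*s^2 - 3*s + 1)
2. cascade (A2+A3), A4, A5, A6, A7, giving (4 - 20*s)/(6*s^5 - 31*s^4 + 10*s^3 + 22*s^2 - 4*s - 3)
3. close the feedback loop around A1, ((A2+A3)*A4*A5*A6*A7), giving (-12*s^5 + 62*s^4 - 20*s^3 - 44*s^2 + 8*s + 6)/(6*s^6 - 7*s^5 - 114*s^4 + 62*s^3 + 84*s^2 + 21*s - 20)
Evaluating the step-3 result (the overall T(s)) at s = 0 gives T(0) = 6/(-20) = -3/10.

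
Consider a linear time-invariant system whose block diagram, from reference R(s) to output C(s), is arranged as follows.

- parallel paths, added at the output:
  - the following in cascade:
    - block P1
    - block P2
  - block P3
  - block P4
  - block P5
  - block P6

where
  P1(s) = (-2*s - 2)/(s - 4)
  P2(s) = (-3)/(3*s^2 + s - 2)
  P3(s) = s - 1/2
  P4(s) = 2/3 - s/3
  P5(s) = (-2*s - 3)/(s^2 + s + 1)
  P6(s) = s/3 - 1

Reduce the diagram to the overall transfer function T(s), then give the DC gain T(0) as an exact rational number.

Answer: -37/12

Working:
Step 1. combine P1, P2 in series; result 6/(3*s^2 - 14*s + 8)
Step 2. parallel reduction of (P1*P2), P3, P4, P5, P6; result (18*s^5 - 81*s^4 + s^3 + 129*s^2 + 270*s - 148)/(18*s^4 - 66*s^3 - 18*s^2 - 36*s + 48)
The step-2 result is T(s). Setting s = 0: T(0) = -148/48 = -37/12.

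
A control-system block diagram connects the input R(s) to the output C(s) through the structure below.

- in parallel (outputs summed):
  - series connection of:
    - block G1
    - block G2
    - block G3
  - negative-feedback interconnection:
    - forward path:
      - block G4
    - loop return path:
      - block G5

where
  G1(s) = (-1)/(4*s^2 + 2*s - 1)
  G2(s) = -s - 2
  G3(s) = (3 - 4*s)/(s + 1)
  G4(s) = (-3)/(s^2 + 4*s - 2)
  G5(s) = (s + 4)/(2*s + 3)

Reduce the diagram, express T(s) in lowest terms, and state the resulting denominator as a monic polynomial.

[1] multiply G1, G2, G3 (series): (-4*s^2 - 5*s + 6)/(4*s^3 + 6*s^2 + s - 1)
[2] collapse the loop (G4 forward, G5 return): (-6*s - 9)/(2*s^3 + 11*s^2 + 5*s - 18)
[3] sum the parallel branches (G1*G2*G3), [G4/(1+G4*G5)]: (-8*s^5 - 78*s^4 - 135*s^3 + 53*s^2 + 117*s - 99)/(8*s^6 + 56*s^5 + 88*s^4 - 33*s^3 - 114*s^2 - 23*s + 18)
The result of step 3 is T(s) in lowest terms. Its denominator has leading coefficient 8; dividing the denominator through by 8 makes it monic.

Final answer: s^6 + 7*s^5 + 11*s^4 - 33*s^3/8 - 57*s^2/4 - 23*s/8 + 9/4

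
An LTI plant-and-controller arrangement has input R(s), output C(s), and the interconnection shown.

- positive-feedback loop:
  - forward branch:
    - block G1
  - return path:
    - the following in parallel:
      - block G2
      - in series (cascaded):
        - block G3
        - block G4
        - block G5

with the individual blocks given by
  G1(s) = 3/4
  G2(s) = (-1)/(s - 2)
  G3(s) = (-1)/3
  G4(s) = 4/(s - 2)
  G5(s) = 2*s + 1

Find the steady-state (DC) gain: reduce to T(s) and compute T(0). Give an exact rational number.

(1) reduce the series chain G3, G4, G5 -> (-8*s - 4)/(3*s - 6)
(2) sum the parallel branches G2, (G3*G4*G5) -> (-8*s - 7)/(3*s - 6)
(3) reduce the feedback loop with forward G1 and return (G2+(G3*G4*G5)) -> (3*s - 6)/(12*s - 1)
DC gain: substitute s = 0 into T(s) from step 3: T(0) = -6/(-1) = 6.

Therefore the answer is 6.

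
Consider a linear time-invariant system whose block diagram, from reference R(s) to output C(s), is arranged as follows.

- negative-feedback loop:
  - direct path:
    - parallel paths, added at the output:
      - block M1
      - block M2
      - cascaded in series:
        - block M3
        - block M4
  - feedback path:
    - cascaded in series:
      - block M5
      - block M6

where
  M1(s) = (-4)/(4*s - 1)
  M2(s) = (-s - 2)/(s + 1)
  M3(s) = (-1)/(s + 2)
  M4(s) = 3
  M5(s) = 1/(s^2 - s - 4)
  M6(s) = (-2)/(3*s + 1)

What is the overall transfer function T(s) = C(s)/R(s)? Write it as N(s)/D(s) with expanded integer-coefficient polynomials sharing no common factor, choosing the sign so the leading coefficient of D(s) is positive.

The answer is (-12*s^6 - 85*s^5 + 15*s^4 + 482*s^3 + 555*s^2 + 145*s + 4)/(12*s^6 + 25*s^5 - 59*s^4 - 167*s^3 - 43*s^2 + 72*s + 10).

Reasoning:
[1] series reduction of M3, M4 -> (-3)/(s + 2)
[2] parallel reduction of M1, M2, (M3*M4) -> (-4*s^3 - 31*s^2 - 33*s - 1)/(4*s^3 + 11*s^2 + 5*s - 2)
[3] cascade M5, M6 -> (-2)/(3*s^3 - 2*s^2 - 13*s - 4)
[4] feedback reduction of (M1+M2+(M3*M4)), (M5*M6), giving the overall T(s)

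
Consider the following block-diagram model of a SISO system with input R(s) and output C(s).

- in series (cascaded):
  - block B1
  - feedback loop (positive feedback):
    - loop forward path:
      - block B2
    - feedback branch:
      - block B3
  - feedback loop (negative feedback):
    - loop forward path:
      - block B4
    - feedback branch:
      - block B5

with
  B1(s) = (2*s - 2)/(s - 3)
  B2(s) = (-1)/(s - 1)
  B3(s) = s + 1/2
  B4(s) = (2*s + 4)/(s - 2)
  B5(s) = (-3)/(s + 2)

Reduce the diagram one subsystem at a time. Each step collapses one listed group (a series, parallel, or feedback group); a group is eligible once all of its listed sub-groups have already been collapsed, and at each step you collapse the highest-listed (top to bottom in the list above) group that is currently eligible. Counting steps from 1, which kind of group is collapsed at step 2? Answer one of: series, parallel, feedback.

(1) close the feedback loop around B2, B3
(2) close the feedback loop around B4, B5
(3) multiply B1, [B2/(1-B2*B3)], [B4/(1+B4*B5)] (series)
So the answer for step 2 is feedback.

Hence the answer: feedback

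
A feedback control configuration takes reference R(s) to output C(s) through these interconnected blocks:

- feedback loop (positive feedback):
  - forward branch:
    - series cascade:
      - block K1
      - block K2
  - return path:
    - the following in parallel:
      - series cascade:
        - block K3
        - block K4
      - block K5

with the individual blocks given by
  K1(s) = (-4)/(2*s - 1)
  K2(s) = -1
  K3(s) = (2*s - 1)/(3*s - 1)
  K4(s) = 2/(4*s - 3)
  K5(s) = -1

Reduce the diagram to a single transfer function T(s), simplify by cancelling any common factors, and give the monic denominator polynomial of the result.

Reducing step by step:

1. combine K1, K2 in series: 4/(2*s - 1)
2. reduce the series chain K3, K4: (4*s - 2)/(12*s^2 - 13*s + 3)
3. add (K3*K4), K5 (parallel): (-12*s^2 + 17*s - 5)/(12*s^2 - 13*s + 3)
4. feedback reduction of (K1*K2), ((K3*K4)+K5): (48*s^2 - 52*s + 12)/(24*s^3 + 10*s^2 - 49*s + 17)
The result of step 4 is T(s) in lowest terms. Its denominator has leading coefficient 24; dividing the denominator through by 24 makes it monic.

Answer: s^3 + 5*s^2/12 - 49*s/24 + 17/24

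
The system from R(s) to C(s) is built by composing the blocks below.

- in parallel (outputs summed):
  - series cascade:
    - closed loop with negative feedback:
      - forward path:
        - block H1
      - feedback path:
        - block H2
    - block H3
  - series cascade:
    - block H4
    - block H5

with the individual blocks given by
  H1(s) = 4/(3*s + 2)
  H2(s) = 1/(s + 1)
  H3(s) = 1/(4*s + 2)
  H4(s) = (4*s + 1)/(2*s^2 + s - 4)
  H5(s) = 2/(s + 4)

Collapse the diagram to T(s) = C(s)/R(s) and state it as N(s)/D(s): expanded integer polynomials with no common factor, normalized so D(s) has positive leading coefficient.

Answer: (52*s^4 + 138*s^3 + 180*s^2 + 50*s - 20)/(12*s^6 + 80*s^5 + 151*s^4 + 69*s^3 - 154*s^2 - 272*s - 96)

Working:
Step 1 - apply the feedback formula to H1, H2 -> (4*s + 4)/(3*s^2 + 5*s + 6)
Step 2 - multiply [H1/(1+H1*H2)], H3 (series) -> (2*s + 2)/(6*s^3 + 13*s^2 + 17*s + 6)
Step 3 - combine H4, H5 in series -> (8*s + 2)/(2*s^3 + 9*s^2 - 16)
Step 4 - add ([H1/(1+H1*H2)]*H3), (H4*H5) (parallel), giving the overall T(s)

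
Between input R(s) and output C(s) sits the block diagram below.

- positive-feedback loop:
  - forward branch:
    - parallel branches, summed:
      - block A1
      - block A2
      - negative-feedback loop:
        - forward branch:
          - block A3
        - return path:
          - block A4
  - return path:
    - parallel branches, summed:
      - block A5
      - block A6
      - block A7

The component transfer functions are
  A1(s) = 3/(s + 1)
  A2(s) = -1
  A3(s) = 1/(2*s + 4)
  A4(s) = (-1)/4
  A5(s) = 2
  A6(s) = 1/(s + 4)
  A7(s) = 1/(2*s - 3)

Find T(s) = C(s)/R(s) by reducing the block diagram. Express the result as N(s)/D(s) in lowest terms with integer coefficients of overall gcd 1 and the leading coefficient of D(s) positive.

Reducing step by step:

Step 1 - reduce the feedback loop with forward A3 and return A4 -> 4/(8*s + 15)
Step 2 - add A1, A2, [A3/(1+A3*A4)] (parallel) -> (-8*s^2 + 5*s + 34)/(8*s^2 + 23*s + 15)
Step 3 - combine A5, A6, A7 in parallel -> (4*s^2 + 13*s - 23)/(2*s^2 + 5*s - 12)
Step 4 - collapse the loop ((A1+A2+[A3/(1+A3*A4)]) forward, (A5+A6+A7) return), which is the overall transfer function T(s) = C(s)/R(s) in lowest terms

Answer: (-16*s^4 - 30*s^3 + 189*s^2 + 110*s - 408)/(48*s^4 + 170*s^3 - 336*s^2 - 528*s + 602)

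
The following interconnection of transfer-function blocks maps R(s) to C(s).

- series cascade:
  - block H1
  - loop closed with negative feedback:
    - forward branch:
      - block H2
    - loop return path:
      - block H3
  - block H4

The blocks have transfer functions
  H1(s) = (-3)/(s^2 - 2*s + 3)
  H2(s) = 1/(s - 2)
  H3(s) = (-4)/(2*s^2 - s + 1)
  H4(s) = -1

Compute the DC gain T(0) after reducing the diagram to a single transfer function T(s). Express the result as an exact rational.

[1] collapse the loop (H2 forward, H3 return): (2*s^2 - s + 1)/(2*s^3 - 5*s^2 + 3*s - 6)
[2] cascade H1, [H2/(1+H2*H3)], H4: (6*s^2 - 3*s + 3)/(2*s^5 - 9*s^4 + 19*s^3 - 27*s^2 + 21*s - 18)
The step-2 result is T(s). Setting s = 0: T(0) = 3/(-18) = -1/6.

Hence the answer: -1/6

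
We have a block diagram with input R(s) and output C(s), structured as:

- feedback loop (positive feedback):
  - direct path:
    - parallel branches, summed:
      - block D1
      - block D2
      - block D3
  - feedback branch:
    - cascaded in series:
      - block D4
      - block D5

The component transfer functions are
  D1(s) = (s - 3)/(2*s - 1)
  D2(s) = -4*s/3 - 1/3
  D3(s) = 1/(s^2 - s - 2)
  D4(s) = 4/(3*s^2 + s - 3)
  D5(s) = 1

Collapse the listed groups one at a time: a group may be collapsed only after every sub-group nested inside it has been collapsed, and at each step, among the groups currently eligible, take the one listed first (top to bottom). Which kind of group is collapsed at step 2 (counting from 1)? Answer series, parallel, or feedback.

(1) add D1, D2, D3 (parallel)
(2) combine D4, D5 in series
(3) collapse the loop ((D1+D2+D3) forward, (D4*D5) return)
Step 2 collapses a series group.

Therefore the answer is series.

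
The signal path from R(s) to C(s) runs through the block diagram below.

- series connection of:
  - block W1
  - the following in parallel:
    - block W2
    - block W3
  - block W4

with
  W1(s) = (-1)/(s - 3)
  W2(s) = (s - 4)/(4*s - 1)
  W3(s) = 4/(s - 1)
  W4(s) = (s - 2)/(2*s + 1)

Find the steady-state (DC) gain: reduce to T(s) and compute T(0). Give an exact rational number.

First reduce the diagram to T(s).

Step 1: parallel reduction of W2, W3, giving (s^2 + 11*s)/(4*s^2 - 5*s + 1)
Step 2: combine W1, (W2+W3), W4 in series, giving (-s^3 - 9*s^2 + 22*s)/(8*s^4 - 30*s^3 + 15*s^2 + 10*s - 3)
Evaluating the step-2 result (the overall T(s)) at s = 0 gives T(0) = 0/(-3) = 0.

Answer: 0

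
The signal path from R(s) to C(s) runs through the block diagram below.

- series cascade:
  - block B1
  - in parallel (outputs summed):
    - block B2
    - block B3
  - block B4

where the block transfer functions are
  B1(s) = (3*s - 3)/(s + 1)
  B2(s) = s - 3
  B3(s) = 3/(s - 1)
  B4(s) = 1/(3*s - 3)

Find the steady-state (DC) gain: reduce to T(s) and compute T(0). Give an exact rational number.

1. sum the parallel branches B2, B3, giving (s^2 - 4*s + 6)/(s - 1)
2. cascade B1, (B2+B3), B4, giving (s^2 - 4*s + 6)/(s^2 - 1)
The step-2 result is T(s). Setting s = 0: T(0) = 6/(-1) = -6.

Hence the answer: -6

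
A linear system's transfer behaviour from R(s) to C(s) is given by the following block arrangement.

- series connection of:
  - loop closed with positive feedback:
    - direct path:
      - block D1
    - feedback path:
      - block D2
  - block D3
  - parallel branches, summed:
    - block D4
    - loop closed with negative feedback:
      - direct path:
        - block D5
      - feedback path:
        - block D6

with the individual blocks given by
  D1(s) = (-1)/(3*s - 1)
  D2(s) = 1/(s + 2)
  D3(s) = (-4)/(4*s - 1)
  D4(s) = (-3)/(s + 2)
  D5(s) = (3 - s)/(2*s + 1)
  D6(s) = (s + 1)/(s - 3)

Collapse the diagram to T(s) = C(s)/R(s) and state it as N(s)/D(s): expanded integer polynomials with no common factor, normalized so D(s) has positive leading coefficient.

Step 1 - apply the feedback formula to D1, D2; result (-s - 2)/(3*s^2 + 5*s - 1)
Step 2 - collapse the loop (D5 forward, D6 return); result (3 - s)/s
Step 3 - parallel reduction of D4, [D5/(1+D5*D6)]; result (-s^2 - 2*s + 6)/(s^2 + 2*s)
Step 4 - series reduction of [D1/(1-D1*D2)], D3, (D4+[D5/(1+D5*D6)]); the result is T(s) itself (integer coefficients, no common factor, positive leading denominator coefficient)

Final answer: (-4*s^2 - 8*s + 24)/(12*s^4 + 17*s^3 - 9*s^2 + s)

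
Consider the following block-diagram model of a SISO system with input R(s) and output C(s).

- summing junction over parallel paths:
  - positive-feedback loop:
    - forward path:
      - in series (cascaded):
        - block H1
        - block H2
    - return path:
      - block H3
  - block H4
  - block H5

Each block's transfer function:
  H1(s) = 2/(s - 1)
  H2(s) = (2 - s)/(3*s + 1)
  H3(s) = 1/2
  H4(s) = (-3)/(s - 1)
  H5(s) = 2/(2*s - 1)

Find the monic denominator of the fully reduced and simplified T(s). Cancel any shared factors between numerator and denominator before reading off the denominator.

The answer is s^4 - 11*s^3/6 + 4*s/3 - 1/2.

Reasoning:
Step 1 - combine H1, H2 in series gives (4 - 2*s)/(3*s^2 - 2*s - 1)
Step 2 - apply the feedback formula to (H1*H2), H3 gives (4 - 2*s)/(3*s^2 - s - 3)
Step 3 - combine [(H1*H2)/(1-(H1*H2)*H3)], H4, H5 in parallel gives (-16*s^3 + 21*s^2 - 3*s + 1)/(6*s^4 - 11*s^3 + 8*s - 3)
That last expression is T(s), already simplified. Scaling its denominator by 1/6 (the reciprocal of the leading coefficient) yields the monic denominator.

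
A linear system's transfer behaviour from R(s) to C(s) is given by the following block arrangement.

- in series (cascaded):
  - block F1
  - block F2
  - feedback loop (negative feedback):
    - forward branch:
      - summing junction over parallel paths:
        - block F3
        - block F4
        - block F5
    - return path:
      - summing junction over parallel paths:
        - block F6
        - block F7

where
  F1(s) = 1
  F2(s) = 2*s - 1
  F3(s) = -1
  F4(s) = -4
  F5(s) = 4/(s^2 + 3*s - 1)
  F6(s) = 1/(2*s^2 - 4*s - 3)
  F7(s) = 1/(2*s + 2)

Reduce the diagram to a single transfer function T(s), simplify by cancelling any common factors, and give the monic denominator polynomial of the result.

The answer is s^5 - s^4/2 - 25*s^3/2 + 9*s^2/4 - 7*s/4 - 3/4.

Reasoning:
Step 1. combine F3, F4, F5 in parallel: (-5*s^2 - 15*s + 9)/(s^2 + 3*s - 1)
Step 2. reduce the parallel group F6, F7: (2*s^2 - 2*s - 1)/(4*s^3 - 4*s^2 - 14*s - 6)
Step 3. reduce the feedback loop with forward (F3+F4+F5) and return (F6+F7): (-20*s^5 - 40*s^4 + 166*s^3 + 204*s^2 - 36*s - 54)/(4*s^5 - 2*s^4 - 50*s^3 + 9*s^2 - 7*s - 3)
Step 4. cascade F1, F2, [(F3+F4+F5)/(1+(F3+F4+F5)*(F6+F7))]: (-40*s^6 - 60*s^5 + 372*s^4 + 242*s^3 - 276*s^2 - 72*s + 54)/(4*s^5 - 2*s^4 - 50*s^3 + 9*s^2 - 7*s - 3)
That last expression is T(s), already simplified. Scaling its denominator by 1/4 (the reciprocal of the leading coefficient) yields the monic denominator.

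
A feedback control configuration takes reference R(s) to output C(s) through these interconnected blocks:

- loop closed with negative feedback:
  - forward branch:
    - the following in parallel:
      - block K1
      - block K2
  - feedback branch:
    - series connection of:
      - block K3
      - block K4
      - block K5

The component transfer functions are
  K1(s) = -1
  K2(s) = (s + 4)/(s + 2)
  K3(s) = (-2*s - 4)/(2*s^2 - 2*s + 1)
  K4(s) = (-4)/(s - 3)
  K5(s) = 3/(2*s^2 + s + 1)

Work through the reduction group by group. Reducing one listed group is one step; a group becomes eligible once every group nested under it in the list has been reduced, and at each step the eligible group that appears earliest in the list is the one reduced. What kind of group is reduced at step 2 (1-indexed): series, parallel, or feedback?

Step 1. parallel reduction of K1, K2
Step 2. cascade K3, K4, K5
Step 3. feedback reduction of (K1+K2), (K3*K4*K5)
At step 2 the group reduced is series.

Final answer: series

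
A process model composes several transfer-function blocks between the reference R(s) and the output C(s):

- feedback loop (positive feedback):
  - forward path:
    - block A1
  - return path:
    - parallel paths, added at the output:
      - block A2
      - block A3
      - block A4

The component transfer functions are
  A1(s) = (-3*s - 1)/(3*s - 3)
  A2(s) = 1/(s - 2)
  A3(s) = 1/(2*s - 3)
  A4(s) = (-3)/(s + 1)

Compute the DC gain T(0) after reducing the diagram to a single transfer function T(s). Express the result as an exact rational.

1. parallel reduction of A2, A3, A4, giving (-3*s^2 + 19*s - 23)/(2*s^3 - 5*s^2 - s + 6)
2. close the feedback loop around A1, (A2+A3+A4), giving (-6*s^4 + 13*s^3 + 8*s^2 - 17*s - 6)/(6*s^4 - 30*s^3 + 66*s^2 - 29*s - 41)
The step-2 result is T(s). Setting s = 0: T(0) = -6/(-41) = 6/41.

Therefore the answer is 6/41.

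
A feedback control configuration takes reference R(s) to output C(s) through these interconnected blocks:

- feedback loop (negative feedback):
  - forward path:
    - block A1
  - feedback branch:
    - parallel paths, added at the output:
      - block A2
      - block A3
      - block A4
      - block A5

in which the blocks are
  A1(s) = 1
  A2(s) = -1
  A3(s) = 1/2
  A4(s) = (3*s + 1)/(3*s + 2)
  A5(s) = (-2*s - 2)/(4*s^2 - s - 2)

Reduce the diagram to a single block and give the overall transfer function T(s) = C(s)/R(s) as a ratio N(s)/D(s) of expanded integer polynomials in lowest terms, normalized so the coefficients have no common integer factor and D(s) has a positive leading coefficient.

The answer is (24*s^3 + 10*s^2 - 16*s - 8)/(36*s^3 - 5*s^2 - 42*s - 16).

Reasoning:
Step 1. parallel reduction of A2, A3, A4, A5, giving (12*s^3 - 15*s^2 - 26*s - 8)/(24*s^3 + 10*s^2 - 16*s - 8)
Step 2. close the feedback loop around A1, (A2+A3+A4+A5), giving the overall T(s)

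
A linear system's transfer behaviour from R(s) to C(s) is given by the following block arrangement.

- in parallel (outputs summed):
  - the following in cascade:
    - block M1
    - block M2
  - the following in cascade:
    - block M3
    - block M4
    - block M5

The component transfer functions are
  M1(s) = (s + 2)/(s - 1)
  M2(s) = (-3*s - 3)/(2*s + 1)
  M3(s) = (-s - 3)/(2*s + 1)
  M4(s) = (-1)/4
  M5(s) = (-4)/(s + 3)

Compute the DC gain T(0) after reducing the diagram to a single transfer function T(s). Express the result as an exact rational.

The answer is 5.

Reasoning:
[1] combine M1, M2 in series, giving (-3*s^2 - 9*s - 6)/(2*s^2 - s - 1)
[2] combine M3, M4, M5 in series, giving (-1)/(2*s + 1)
[3] combine (M1*M2), (M3*M4*M5) in parallel, giving (-3*s^2 - 10*s - 5)/(2*s^2 - s - 1)
That last expression is T(s); at s = 0 only the constant terms survive, so T(0) = -5/(-1) = 5.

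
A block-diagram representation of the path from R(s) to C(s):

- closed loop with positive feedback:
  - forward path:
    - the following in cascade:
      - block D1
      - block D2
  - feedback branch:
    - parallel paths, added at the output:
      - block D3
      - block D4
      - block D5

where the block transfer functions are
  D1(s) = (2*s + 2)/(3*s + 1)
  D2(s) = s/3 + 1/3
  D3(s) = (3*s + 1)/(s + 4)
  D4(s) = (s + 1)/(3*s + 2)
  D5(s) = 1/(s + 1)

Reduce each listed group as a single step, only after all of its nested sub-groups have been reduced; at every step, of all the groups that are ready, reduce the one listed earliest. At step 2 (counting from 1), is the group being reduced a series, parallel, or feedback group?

1. cascade D1, D2
2. add D3, D4, D5 (parallel)
3. collapse the loop ((D1*D2) forward, (D3+D4+D5) return)
The group at step 2 is a parallel group.

Therefore the answer is parallel.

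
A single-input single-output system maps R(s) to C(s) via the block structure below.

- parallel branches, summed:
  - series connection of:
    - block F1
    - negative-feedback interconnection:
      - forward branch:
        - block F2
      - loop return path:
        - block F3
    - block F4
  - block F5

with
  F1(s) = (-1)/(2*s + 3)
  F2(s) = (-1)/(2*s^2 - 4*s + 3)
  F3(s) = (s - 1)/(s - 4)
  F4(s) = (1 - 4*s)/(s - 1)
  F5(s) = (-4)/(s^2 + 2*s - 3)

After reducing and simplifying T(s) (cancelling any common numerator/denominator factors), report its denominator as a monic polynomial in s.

The answer is s^6 - 5*s^5/2 - 12*s^4 + 43*s^3/2 + 31*s^2/4 - 81*s/2 + 99/4.

Reasoning:
Step 1 - reduce the feedback loop with forward F2 and return F3, giving (4 - s)/(2*s^3 - 12*s^2 + 18*s - 11)
Step 2 - combine F1, [F2/(1+F2*F3)], F4 in series, giving (-4*s^2 + 17*s - 4)/(4*s^5 - 22*s^4 + 18*s^3 + 32*s^2 - 65*s + 33)
Step 3 - reduce the parallel group (F1*[F2/(1+F2*F3)]*F4), F5, giving (-16*s^4 + 68*s^3 + 5*s^2 - 81*s + 120)/(4*s^6 - 10*s^5 - 48*s^4 + 86*s^3 + 31*s^2 - 162*s + 99)
That last expression is T(s), already simplified. Scaling its denominator by 1/4 (the reciprocal of the leading coefficient) yields the monic denominator.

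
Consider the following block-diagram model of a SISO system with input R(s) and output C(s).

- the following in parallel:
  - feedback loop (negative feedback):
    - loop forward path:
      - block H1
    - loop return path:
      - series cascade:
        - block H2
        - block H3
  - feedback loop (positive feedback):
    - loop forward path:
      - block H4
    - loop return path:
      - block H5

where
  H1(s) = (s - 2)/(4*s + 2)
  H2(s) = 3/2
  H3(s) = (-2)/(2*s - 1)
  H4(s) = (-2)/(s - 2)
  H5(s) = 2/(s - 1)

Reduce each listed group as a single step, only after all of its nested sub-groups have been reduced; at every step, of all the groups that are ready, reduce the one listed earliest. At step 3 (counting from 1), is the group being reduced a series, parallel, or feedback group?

(1) reduce the series chain H2, H3
(2) apply the feedback formula to H1, (H2*H3)
(3) feedback reduction of H4, H5
(4) reduce the parallel group [H1/(1+H1*(H2*H3))], [H4/(1-H4*H5)]
Step 3 collapses a feedback group.

Final answer: feedback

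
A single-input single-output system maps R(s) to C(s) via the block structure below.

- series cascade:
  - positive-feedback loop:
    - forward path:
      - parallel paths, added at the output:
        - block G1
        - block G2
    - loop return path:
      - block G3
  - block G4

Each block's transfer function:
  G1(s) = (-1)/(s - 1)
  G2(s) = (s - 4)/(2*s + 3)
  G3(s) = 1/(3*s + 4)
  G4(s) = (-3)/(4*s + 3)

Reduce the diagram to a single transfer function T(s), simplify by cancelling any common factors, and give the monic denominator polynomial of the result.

1. sum the parallel branches G1, G2 -> (s^2 - 7*s + 1)/(2*s^2 + s - 3)
2. collapse the loop ((G1+G2) forward, G3 return) -> (3*s^3 - 17*s^2 - 25*s + 4)/(6*s^3 + 10*s^2 + 2*s - 13)
3. cascade [(G1+G2)/(1-(G1+G2)*G3)], G4 -> (-9*s^3 + 51*s^2 + 75*s - 12)/(24*s^4 + 58*s^3 + 38*s^2 - 46*s - 39)
The result of step 3 is T(s) in lowest terms. Its denominator has leading coefficient 24; dividing the denominator through by 24 makes it monic.

Therefore the answer is s^4 + 29*s^3/12 + 19*s^2/12 - 23*s/12 - 13/8.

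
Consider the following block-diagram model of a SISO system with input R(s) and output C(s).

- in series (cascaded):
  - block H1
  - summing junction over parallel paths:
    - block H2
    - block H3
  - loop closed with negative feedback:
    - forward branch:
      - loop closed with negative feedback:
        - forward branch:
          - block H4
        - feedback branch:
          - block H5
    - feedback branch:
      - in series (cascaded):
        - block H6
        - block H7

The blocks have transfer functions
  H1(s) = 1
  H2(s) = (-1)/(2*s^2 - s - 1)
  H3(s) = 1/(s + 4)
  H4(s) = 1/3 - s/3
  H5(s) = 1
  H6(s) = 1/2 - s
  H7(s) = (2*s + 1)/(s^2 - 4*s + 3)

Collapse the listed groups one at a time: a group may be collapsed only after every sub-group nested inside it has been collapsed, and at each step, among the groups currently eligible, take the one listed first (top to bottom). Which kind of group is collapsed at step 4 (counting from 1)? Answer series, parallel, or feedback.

Step 1: add H2, H3 (parallel)
Step 2: collapse the loop (H4 forward, H5 return)
Step 3: combine H6, H7 in series
Step 4: apply the feedback formula to [H4/(1+H4*H5)], (H6*H7)
Step 5: multiply H1, (H2+H3), [[H4/(1+H4*H5)]/(1+[H4/(1+H4*H5)]*(H6*H7))] (series)
At step 4 the group reduced is feedback.

Therefore the answer is feedback.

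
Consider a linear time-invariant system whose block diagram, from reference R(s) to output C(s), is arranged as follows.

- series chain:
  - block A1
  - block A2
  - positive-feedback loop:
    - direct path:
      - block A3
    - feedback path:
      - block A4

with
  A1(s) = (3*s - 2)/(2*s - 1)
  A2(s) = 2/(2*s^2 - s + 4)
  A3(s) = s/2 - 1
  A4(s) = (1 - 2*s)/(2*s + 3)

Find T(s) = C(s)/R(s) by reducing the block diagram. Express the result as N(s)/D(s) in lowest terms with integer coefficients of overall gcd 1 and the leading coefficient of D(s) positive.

Step 1 - reduce the feedback loop with forward A3 and return A4, giving (2*s^2 - s - 6)/(2*s^2 - s + 8)
Step 2 - cascade A1, A2, [A3/(1-A3*A4)], giving the overall T(s)

Therefore the answer is (12*s^3 - 14*s^2 - 32*s + 24)/(8*s^5 - 12*s^4 + 54*s^3 - 49*s^2 + 76*s - 32).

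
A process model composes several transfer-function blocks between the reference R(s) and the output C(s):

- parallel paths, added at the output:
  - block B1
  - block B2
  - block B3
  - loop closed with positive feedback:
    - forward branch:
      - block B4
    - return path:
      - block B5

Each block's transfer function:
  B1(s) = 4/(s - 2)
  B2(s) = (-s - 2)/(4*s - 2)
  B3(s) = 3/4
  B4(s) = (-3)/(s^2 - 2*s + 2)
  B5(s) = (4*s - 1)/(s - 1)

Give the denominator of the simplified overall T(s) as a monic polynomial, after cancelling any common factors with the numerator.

Step 1: reduce the feedback loop with forward B4 and return B5; result (3 - 3*s)/(s^3 - 3*s^2 + 16*s - 5)
Step 2: parallel reduction of B1, B2, B3, [B4/(1-B4*B5)]; result (4*s^5 + 5*s^4 - 13*s^3 + 342*s^2 - 201*s + 34)/(8*s^5 - 44*s^4 + 196*s^3 - 384*s^2 + 228*s - 40)
The result of step 2 is T(s) in lowest terms. Its denominator has leading coefficient 8; dividing the denominator through by 8 makes it monic.

Hence the answer: s^5 - 11*s^4/2 + 49*s^3/2 - 48*s^2 + 57*s/2 - 5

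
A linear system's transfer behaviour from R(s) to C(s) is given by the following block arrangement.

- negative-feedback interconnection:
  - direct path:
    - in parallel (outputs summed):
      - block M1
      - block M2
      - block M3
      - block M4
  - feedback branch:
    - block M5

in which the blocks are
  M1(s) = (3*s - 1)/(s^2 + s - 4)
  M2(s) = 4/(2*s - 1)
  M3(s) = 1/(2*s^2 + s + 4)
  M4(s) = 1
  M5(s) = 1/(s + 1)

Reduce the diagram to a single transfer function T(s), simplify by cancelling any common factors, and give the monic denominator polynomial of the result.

The answer is s^6 + 3*s^5 + 19*s^4/4 - 5*s^3/4 - 4*s^2 - 19*s - 6.

Reasoning:
[1] add M1, M2, M3, M4 (parallel), giving (4*s^5 + 24*s^4 + s^3 + 13*s^2 - 60*s - 40)/(4*s^5 + 4*s^4 - 9*s^3 + 3*s^2 - 32*s + 16)
[2] feedback reduction of (M1+M2+M3+M4), M5, giving (4*s^6 + 28*s^5 + 25*s^4 + 14*s^3 - 47*s^2 - 100*s - 40)/(4*s^6 + 12*s^5 + 19*s^4 - 5*s^3 - 16*s^2 - 76*s - 24)
The result of step 2 is T(s) in lowest terms. Its denominator has leading coefficient 4; dividing the denominator through by 4 makes it monic.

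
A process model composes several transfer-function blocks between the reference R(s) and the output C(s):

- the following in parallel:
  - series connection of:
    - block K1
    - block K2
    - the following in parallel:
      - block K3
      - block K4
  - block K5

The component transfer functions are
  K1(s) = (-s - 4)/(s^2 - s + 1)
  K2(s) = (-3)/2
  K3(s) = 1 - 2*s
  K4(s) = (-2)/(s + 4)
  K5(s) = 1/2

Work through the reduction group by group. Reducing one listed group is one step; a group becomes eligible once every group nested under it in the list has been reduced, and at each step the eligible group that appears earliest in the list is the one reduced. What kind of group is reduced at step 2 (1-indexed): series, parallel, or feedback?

(1) parallel reduction of K3, K4
(2) reduce the series chain K1, K2, (K3+K4)
(3) reduce the parallel group (K1*K2*(K3+K4)), K5
The group at step 2 is a series group.

Therefore the answer is series.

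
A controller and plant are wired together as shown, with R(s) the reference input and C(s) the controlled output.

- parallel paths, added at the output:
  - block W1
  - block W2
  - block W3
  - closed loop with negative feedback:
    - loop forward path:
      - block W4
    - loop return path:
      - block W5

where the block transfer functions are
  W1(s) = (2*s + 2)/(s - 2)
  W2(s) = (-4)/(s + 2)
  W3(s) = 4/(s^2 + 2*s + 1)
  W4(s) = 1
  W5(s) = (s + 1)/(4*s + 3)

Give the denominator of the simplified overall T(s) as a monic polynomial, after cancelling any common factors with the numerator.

Reducing step by step:

Step 1: feedback reduction of W4, W5: (4*s + 3)/(5*s + 4)
Step 2: reduce the parallel group W1, W2, W3, [W4/(1+W4*W5)]: (14*s^5 + 49*s^4 + 128*s^3 + 177*s^2 + 44*s - 28)/(5*s^5 + 14*s^4 - 7*s^3 - 52*s^2 - 52*s - 16)
The result of step 2 is T(s) in lowest terms. Its denominator has leading coefficient 5; dividing the denominator through by 5 makes it monic.

Answer: s^5 + 14*s^4/5 - 7*s^3/5 - 52*s^2/5 - 52*s/5 - 16/5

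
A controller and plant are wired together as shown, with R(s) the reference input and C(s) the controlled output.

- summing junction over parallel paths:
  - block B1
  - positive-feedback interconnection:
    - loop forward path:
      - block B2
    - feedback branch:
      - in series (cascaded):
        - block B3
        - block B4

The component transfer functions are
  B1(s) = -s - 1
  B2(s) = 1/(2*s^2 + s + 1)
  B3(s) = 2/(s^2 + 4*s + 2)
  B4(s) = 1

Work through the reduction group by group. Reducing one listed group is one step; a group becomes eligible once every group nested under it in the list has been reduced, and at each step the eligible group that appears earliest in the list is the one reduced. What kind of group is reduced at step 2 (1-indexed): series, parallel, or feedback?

The answer is feedback.

Reasoning:
1. cascade B3, B4
2. feedback reduction of B2, (B3*B4)
3. combine B1, [B2/(1-B2*(B3*B4))] in parallel
Step 2: feedback.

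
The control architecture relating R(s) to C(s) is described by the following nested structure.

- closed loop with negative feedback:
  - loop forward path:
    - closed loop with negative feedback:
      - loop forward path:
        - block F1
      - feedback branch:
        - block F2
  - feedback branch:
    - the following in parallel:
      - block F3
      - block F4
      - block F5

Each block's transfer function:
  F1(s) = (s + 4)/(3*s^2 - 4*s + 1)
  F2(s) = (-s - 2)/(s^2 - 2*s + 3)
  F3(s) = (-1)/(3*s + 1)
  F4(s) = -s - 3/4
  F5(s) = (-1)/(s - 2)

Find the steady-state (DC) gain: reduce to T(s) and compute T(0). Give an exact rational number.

Reducing step by step:

1. feedback reduction of F1, F2, giving (s^3 + 2*s^2 - 5*s + 12)/(3*s^4 - 10*s^3 + 17*s^2 - 20*s - 5)
2. combine F3, F4, F5 in parallel, giving (-12*s^3 + 11*s^2 + 7*s + 10)/(12*s^2 - 20*s - 8)
3. close the feedback loop around [F1/(1+F1*F2)], (F3+F4+F5), giving (12*s^5 + 4*s^4 - 108*s^3 + 228*s^2 - 200*s - 96)/(24*s^6 - 193*s^5 + 469*s^4 - 675*s^3 + 321*s^2 + 294*s + 160)
Evaluating the step-3 result (the overall T(s)) at s = 0 gives T(0) = -96/160 = -3/5.

Answer: -3/5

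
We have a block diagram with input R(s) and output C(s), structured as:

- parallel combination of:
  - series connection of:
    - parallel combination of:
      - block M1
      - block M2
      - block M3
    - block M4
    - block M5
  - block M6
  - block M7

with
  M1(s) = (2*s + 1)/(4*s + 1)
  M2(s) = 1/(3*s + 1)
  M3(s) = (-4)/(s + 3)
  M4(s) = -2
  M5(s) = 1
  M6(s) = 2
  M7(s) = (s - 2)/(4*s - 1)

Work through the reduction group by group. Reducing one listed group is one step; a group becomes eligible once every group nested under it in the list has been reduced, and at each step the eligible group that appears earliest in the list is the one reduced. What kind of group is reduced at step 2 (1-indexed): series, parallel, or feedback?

Step 1 - reduce the parallel group M1, M2, M3
Step 2 - multiply (M1+M2+M3), M4, M5 (series)
Step 3 - combine ((M1+M2+M3)*M4*M5), M6, M7 in parallel
Step 2 collapses a series group.

Hence the answer: series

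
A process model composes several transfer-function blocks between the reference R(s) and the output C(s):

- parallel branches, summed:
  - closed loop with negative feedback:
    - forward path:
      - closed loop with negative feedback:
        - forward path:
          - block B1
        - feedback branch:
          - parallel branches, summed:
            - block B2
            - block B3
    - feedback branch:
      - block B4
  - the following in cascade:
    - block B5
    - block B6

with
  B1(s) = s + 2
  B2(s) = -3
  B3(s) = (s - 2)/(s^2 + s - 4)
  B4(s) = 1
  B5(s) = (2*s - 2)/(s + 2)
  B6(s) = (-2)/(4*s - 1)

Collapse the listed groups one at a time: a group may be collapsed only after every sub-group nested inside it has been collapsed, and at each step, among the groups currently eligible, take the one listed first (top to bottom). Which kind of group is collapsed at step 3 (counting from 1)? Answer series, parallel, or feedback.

Answer: feedback

Working:
Step 1: combine B2, B3 in parallel
Step 2: close the feedback loop around B1, (B2+B3)
Step 3: collapse the loop ([B1/(1+B1*(B2+B3))] forward, B4 return)
Step 4: reduce the series chain B5, B6
Step 5: reduce the parallel group [[B1/(1+B1*(B2+B3))]/(1+[B1/(1+B1*(B2+B3))]*B4)], (B5*B6)
Step 3: feedback.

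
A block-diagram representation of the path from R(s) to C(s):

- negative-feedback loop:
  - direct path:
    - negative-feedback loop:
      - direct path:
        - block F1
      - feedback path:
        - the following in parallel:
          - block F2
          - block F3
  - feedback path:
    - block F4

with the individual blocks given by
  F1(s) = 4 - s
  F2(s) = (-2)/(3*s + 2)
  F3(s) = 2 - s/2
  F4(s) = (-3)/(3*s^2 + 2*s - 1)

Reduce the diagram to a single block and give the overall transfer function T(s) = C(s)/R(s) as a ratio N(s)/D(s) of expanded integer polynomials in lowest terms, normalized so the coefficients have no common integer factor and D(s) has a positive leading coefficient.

The answer is (-18*s^4 + 48*s^3 + 94*s^2 + 12*s - 16)/(9*s^5 - 60*s^4 + 79*s^3 + 184*s^2 - 62*s - 68).

Reasoning:
1. add F2, F3 (parallel) -> (-3*s^2 + 10*s + 4)/(6*s + 4)
2. close the feedback loop around F1, (F2+F3) -> (-6*s^2 + 20*s + 16)/(3*s^3 - 22*s^2 + 42*s + 20)
3. apply the feedback formula to [F1/(1+F1*(F2+F3))], F4, giving the overall T(s)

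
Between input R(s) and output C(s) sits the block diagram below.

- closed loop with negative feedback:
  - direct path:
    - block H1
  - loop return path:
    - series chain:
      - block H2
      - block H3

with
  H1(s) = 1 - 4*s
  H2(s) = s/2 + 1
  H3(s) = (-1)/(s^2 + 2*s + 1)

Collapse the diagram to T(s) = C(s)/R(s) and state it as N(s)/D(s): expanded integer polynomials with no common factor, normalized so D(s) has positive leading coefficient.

Reducing step by step:

Step 1: combine H2, H3 in series, giving (-s - 2)/(2*s^2 + 4*s + 2)
Step 2: apply the feedback formula to H1, (H2*H3); the result is T(s) itself (integer coefficients, no common factor, positive leading denominator coefficient)

Answer: (-8*s^3 - 14*s^2 - 4*s + 2)/(6*s^2 + 11*s)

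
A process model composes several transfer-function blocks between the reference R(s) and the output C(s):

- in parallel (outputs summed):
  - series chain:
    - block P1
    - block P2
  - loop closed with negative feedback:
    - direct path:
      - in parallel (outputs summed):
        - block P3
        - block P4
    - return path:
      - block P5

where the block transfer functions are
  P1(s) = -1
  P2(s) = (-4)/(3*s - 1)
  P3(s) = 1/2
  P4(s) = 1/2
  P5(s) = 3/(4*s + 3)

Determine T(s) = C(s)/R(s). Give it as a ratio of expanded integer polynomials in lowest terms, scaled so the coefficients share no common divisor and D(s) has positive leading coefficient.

Step 1 - multiply P1, P2 (series), giving 4/(3*s - 1)
Step 2 - parallel reduction of P3, P4, giving 1
Step 3 - apply the feedback formula to (P3+P4), P5, giving (4*s + 3)/(4*s + 6)
Step 4 - parallel reduction of (P1*P2), [(P3+P4)/(1+(P3+P4)*P5)] - this is the overall T(s), already in the required normalized form

Hence the answer: (12*s^2 + 21*s + 21)/(12*s^2 + 14*s - 6)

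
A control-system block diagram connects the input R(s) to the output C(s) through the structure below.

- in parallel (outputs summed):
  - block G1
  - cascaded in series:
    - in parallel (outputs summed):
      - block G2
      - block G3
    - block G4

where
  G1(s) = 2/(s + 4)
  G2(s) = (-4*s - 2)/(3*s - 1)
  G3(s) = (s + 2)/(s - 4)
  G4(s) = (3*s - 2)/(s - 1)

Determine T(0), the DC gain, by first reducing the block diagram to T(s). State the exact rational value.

Answer: 7/2

Working:
(1) combine G2, G3 in parallel = (-s^2 + 19*s + 6)/(3*s^2 - 13*s + 4)
(2) cascade (G2+G3), G4 = (-3*s^3 + 59*s^2 - 20*s - 12)/(3*s^3 - 16*s^2 + 17*s - 4)
(3) sum the parallel branches G1, ((G2+G3)*G4) = (-3*s^4 + 53*s^3 + 184*s^2 - 58*s - 56)/(3*s^4 - 4*s^3 - 47*s^2 + 64*s - 16)
The step-3 result is T(s). Setting s = 0: T(0) = -56/(-16) = 7/2.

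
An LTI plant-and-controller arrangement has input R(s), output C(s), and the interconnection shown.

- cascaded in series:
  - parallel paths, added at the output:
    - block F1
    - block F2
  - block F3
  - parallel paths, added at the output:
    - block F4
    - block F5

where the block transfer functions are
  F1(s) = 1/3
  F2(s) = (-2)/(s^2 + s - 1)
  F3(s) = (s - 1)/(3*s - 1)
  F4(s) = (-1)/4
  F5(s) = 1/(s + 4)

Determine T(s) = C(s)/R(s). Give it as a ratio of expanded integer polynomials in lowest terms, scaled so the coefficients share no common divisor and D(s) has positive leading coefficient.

(1) reduce the parallel group F1, F2 gives (s^2 + s - 7)/(3*s^2 + 3*s - 3)
(2) combine F4, F5 in parallel gives (-s)/(4*s + 16)
(3) cascade (F1+F2), F3, (F4+F5); the result is T(s) itself (integer coefficients, no common factor, positive leading denominator coefficient)

Answer: (-s^4 + 8*s^2 - 7*s)/(36*s^4 + 168*s^3 + 48*s^2 - 180*s + 48)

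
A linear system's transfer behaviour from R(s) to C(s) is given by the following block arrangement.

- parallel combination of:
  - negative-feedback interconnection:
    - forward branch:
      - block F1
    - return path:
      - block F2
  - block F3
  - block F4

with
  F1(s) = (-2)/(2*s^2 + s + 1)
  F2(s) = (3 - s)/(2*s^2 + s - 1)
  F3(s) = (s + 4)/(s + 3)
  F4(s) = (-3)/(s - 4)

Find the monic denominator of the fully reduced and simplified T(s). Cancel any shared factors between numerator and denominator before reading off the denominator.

First reduce the diagram to T(s).

1. collapse the loop (F1 forward, F2 return), giving (-4*s^2 - 2*s + 2)/(4*s^4 + 4*s^3 + s^2 + 2*s - 7)
2. reduce the parallel group [F1/(1+F1*F2)], F3, F4, giving (4*s^6 - 8*s^5 - 115*s^4 - 99*s^3 + 14*s^2 - 7*s + 151)/(4*s^6 - 51*s^4 - 47*s^3 - 21*s^2 - 17*s + 84)
Step 2 gives the fully reduced T(s), with no common factor left to cancel. The denominator's leading coefficient is 4, so divide each of its coefficients by 4 to get the monic form.

Answer: s^6 - 51*s^4/4 - 47*s^3/4 - 21*s^2/4 - 17*s/4 + 21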